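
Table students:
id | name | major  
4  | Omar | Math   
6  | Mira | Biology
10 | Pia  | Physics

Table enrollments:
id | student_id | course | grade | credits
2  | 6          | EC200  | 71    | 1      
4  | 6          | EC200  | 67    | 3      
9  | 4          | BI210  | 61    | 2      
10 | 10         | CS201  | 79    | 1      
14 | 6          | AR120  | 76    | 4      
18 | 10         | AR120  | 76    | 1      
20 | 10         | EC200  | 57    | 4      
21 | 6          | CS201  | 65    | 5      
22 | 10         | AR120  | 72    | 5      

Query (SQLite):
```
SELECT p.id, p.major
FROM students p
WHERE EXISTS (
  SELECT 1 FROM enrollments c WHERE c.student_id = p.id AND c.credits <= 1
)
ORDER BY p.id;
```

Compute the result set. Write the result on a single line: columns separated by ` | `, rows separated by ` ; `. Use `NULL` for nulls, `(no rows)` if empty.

For each students row, check whether any enrollments with matching student_id has credits <= 1.
Keep rows where that is true.

6 | Biology ; 10 | Physics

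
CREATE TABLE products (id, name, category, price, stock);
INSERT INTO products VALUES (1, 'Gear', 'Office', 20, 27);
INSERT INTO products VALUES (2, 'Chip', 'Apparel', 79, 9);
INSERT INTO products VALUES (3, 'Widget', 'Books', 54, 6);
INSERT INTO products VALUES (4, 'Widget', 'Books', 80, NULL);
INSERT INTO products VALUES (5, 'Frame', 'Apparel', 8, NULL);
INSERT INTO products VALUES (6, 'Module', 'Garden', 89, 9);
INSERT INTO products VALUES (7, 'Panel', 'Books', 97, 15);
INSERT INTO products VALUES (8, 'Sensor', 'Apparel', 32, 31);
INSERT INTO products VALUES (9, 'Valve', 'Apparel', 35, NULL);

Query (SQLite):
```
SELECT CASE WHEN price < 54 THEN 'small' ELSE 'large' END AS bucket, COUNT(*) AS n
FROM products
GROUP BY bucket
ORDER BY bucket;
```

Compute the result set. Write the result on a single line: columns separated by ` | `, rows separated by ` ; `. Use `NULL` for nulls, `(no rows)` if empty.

Bucket rows by price < 54 → 'small' else 'large'; count each bucket.

large | 5 ; small | 4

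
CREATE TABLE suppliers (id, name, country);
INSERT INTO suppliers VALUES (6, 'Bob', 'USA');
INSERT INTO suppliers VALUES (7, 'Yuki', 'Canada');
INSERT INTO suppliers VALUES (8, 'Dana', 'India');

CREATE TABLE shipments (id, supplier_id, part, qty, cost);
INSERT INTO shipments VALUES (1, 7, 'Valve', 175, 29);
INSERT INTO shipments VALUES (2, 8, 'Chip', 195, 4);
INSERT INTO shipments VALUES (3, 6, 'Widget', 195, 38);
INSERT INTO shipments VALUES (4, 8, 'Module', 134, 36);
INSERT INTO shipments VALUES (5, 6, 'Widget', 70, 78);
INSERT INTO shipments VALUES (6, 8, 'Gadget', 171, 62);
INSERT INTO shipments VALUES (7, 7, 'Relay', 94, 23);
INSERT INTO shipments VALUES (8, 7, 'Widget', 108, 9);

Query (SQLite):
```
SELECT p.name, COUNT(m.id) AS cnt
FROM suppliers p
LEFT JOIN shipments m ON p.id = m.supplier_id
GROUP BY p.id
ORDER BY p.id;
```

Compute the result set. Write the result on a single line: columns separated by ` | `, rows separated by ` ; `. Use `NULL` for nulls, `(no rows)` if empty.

LEFT JOIN keeps every suppliers row; unmatched ones get NULL for shipments columns.
Group by suppliers.id and compute COUNT(m.id). COUNT(col) of an all-NULL group is 0.
  6: ids {3, 5} → COUNT(m.id)=2
  7: ids {1, 7, 8} → COUNT(m.id)=3
  8: ids {2, 4, 6} → COUNT(m.id)=3

Bob | 2 ; Yuki | 3 ; Dana | 3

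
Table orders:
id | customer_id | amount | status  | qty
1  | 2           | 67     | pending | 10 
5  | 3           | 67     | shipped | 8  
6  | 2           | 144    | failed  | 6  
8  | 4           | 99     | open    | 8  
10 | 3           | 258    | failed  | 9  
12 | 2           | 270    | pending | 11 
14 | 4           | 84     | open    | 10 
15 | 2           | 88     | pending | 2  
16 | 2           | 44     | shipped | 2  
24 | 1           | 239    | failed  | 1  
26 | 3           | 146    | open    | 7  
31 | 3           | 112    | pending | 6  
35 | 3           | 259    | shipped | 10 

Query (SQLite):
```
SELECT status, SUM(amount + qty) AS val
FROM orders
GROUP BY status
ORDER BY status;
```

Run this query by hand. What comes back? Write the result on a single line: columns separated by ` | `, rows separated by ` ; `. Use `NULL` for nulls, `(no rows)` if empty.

For each row compute amount + qty.
Group by status; take SUM of the expression per group.
  failed: ids {6, 10, 24} → SUM(amount + qty)=657
  open: ids {8, 14, 26} → SUM(amount + qty)=354
  pending: ids {1, 12, 15, 31} → SUM(amount + qty)=566
  shipped: ids {5, 16, 35} → SUM(amount + qty)=390

failed | 657 ; open | 354 ; pending | 566 ; shipped | 390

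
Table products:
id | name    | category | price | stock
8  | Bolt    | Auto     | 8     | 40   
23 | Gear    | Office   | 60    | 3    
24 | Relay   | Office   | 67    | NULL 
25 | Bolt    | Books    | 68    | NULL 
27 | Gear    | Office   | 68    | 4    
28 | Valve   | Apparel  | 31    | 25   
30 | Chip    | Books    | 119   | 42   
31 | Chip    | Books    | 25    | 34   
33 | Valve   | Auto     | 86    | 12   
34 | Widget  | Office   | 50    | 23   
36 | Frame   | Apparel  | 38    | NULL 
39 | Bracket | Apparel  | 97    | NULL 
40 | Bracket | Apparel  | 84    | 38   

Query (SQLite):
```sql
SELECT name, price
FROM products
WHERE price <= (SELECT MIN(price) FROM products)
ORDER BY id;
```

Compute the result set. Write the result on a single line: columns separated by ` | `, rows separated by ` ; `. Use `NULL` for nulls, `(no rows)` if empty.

Bolt | 8

Scalar subquery: MIN(price) over all products rows = 8.
Keep rows where price <= that value.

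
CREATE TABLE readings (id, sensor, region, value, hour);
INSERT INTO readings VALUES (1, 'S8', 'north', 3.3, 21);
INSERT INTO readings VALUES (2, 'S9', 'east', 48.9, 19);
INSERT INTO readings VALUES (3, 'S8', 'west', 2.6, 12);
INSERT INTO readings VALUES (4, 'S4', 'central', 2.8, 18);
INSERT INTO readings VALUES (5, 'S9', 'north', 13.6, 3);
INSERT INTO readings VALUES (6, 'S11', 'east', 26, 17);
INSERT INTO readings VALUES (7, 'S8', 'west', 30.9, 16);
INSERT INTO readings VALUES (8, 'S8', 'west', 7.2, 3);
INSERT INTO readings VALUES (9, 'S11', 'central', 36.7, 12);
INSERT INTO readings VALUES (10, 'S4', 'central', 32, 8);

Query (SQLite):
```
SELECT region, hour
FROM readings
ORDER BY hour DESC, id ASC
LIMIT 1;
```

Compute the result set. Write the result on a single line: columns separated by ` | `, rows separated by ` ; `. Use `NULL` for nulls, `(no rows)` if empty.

north | 21

Sort by hour desc, tiebreak id asc: (21, id=1), (19, id=2), (18, id=4), (17, id=6) …. Take first 1.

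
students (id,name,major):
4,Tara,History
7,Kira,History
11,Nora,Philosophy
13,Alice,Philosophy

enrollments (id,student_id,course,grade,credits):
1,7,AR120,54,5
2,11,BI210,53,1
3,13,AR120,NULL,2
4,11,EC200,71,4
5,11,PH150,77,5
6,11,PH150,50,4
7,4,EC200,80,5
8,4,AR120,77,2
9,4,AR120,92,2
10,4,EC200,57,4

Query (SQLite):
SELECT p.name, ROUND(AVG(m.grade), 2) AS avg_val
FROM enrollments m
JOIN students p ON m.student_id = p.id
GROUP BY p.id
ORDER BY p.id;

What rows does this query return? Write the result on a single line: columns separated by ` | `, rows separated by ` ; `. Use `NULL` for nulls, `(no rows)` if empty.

Tara | 76.5 ; Kira | 54 ; Nora | 62.75 ; Alice | NULL

Join each enrollments row to its students via student_id.
Group joined rows by students.id; compute ROUND(AVG(m.grade), 2) per group.
  4: ids {7, 8, 9, 10} → ROUND(AVG(m.grade), 2)=76.5
  7: ids {1} → ROUND(AVG(m.grade), 2)=54
  11: ids {2, 4, 5, 6} → ROUND(AVG(m.grade), 2)=62.75
  13: ids {3} → ROUND(AVG(m.grade), 2)=NULL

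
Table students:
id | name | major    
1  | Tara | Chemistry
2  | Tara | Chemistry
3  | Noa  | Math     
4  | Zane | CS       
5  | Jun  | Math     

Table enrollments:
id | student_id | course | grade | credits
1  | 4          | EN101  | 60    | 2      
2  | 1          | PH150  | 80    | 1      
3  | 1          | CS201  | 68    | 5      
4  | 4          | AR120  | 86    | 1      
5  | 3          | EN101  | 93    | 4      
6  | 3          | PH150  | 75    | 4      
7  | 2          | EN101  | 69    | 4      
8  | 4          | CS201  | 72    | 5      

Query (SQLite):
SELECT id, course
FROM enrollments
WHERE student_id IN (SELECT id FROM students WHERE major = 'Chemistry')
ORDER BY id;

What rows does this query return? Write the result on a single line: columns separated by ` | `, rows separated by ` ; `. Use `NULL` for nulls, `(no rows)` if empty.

Inner query: students.id where major = 'Chemistry'.
Outer: keep enrollments rows whose student_id is in that set.
Inner query → {1, 2}

2 | PH150 ; 3 | CS201 ; 7 | EN101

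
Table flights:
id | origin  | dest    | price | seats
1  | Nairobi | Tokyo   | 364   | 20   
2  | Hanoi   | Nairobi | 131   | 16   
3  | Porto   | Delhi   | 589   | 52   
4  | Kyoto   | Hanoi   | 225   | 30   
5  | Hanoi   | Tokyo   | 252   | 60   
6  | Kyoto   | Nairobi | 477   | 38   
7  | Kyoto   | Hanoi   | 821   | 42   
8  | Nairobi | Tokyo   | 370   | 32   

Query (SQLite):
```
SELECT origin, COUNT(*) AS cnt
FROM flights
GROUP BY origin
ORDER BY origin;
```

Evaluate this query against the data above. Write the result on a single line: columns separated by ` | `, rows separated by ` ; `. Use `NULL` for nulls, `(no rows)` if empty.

Partition flights by origin; compute COUNT(*) within each group.
  Hanoi: ids {2, 5} → COUNT(*)=2
  Kyoto: ids {4, 6, 7} → COUNT(*)=3
  Nairobi: ids {1, 8} → COUNT(*)=2
  Porto: ids {3} → COUNT(*)=1

Hanoi | 2 ; Kyoto | 3 ; Nairobi | 2 ; Porto | 1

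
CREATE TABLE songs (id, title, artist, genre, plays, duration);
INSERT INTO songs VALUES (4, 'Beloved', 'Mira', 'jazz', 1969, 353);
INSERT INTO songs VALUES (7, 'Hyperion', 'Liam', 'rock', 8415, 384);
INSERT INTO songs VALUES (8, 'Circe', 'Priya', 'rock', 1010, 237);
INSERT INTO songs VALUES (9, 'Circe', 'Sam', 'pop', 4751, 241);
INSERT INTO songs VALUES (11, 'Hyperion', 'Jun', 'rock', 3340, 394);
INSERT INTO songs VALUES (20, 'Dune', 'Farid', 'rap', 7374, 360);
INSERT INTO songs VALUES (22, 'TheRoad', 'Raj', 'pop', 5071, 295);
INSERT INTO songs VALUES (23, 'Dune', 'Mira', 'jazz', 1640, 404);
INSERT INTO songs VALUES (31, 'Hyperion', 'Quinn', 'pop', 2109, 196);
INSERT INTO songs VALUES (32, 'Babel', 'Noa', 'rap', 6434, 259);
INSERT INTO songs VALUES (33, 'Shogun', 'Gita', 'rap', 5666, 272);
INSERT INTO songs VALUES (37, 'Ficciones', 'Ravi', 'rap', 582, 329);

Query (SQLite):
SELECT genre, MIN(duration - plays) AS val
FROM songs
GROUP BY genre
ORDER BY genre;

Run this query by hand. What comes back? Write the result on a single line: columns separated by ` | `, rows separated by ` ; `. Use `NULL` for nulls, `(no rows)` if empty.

For each row compute duration - plays.
Group by genre; take MIN of the expression per group.
  jazz: ids {4, 23} → MIN(duration - plays)=-1616
  pop: ids {9, 22, 31} → MIN(duration - plays)=-4776
  rap: ids {20, 32, 33, 37} → MIN(duration - plays)=-7014
  rock: ids {7, 8, 11} → MIN(duration - plays)=-8031

jazz | -1616 ; pop | -4776 ; rap | -7014 ; rock | -8031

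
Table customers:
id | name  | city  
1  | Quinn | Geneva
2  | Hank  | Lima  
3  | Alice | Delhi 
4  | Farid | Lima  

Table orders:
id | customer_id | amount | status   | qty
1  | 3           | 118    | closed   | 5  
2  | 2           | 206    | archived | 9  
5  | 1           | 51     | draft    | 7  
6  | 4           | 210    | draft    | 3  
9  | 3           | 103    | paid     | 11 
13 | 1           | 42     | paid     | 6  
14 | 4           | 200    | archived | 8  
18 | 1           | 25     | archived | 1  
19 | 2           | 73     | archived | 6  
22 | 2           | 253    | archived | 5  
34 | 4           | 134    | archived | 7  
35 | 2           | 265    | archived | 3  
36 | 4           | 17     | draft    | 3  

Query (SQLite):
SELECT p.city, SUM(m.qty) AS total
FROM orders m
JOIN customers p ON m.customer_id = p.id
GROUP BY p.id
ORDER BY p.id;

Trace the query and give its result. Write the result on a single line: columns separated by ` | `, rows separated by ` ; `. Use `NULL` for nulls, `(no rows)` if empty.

Geneva | 14 ; Lima | 23 ; Delhi | 16 ; Lima | 21

Join each orders row to its customers via customer_id.
Group joined rows by customers.id; compute SUM(m.qty) per group.
  1: ids {5, 13, 18} → SUM(m.qty)=14
  2: ids {2, 19, 22, 35} → SUM(m.qty)=23
  3: ids {1, 9} → SUM(m.qty)=16
  4: ids {6, 14, 34, 36} → SUM(m.qty)=21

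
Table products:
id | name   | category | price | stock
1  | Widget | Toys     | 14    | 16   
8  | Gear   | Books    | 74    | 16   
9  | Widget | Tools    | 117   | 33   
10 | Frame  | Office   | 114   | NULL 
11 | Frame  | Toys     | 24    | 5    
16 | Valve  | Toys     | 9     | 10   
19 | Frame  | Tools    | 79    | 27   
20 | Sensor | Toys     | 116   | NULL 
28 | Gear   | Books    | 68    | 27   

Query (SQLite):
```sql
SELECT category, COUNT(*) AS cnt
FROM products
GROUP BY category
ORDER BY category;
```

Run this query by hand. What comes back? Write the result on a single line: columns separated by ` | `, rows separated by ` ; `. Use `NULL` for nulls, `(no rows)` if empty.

Books | 2 ; Office | 1 ; Tools | 2 ; Toys | 4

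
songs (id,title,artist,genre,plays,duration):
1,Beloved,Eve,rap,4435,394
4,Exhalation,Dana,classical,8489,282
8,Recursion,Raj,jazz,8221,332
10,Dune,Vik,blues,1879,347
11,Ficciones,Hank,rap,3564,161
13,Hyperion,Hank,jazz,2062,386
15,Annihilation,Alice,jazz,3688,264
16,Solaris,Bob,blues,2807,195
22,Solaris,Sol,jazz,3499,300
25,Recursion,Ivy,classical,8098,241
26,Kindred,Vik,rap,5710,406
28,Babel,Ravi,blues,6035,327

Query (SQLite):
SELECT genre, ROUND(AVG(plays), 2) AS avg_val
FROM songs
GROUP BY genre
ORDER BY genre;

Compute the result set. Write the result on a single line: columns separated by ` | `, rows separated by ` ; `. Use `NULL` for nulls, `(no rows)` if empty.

blues | 3573.67 ; classical | 8293.5 ; jazz | 4367.5 ; rap | 4569.67

Partition songs by genre; compute ROUND(AVG(plays), 2) within each group.
  blues: ids {10, 16, 28} → ROUND(AVG(plays), 2)=3573.67
  classical: ids {4, 25} → ROUND(AVG(plays), 2)=8293.5
  jazz: ids {8, 13, 15, 22} → ROUND(AVG(plays), 2)=4367.5
  rap: ids {1, 11, 26} → ROUND(AVG(plays), 2)=4569.67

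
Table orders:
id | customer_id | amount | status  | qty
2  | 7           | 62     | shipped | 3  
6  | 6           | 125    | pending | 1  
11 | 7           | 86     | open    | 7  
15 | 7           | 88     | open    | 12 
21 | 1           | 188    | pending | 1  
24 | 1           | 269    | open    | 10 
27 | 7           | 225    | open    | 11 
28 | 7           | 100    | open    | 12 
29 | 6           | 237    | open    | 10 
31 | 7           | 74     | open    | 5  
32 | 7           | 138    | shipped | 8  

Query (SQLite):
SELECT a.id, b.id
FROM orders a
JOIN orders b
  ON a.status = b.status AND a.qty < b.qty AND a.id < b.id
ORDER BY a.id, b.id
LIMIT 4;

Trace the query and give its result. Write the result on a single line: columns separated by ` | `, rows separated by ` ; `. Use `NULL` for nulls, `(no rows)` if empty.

Pairs (a,b) with same status, a.qty < b.qty, a.id < b.id.
status groups: open:{11,15,24,27,28,29,31} pending:{6,21} shipped:{2,32}
Ordered by (a.id, b.id); first 4.

2 | 32 ; 11 | 15 ; 11 | 24 ; 11 | 27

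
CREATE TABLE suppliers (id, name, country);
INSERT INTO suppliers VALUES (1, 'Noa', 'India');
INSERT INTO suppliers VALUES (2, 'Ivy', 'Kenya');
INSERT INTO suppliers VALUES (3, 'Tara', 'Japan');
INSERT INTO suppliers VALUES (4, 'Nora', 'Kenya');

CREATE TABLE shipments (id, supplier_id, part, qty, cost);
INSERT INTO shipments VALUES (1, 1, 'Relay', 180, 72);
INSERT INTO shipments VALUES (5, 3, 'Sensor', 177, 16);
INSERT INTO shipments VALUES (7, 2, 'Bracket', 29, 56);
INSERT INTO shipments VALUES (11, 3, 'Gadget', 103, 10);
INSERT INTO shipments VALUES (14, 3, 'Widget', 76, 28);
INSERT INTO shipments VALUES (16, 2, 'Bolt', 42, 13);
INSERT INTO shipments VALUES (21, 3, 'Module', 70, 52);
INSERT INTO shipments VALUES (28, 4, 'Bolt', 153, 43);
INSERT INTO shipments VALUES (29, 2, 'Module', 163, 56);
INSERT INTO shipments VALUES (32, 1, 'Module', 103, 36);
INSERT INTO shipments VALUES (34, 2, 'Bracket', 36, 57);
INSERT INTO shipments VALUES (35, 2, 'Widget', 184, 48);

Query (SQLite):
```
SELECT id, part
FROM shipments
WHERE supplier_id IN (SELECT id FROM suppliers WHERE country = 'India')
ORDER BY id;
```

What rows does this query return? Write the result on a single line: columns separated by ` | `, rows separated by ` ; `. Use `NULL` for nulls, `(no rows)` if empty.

1 | Relay ; 32 | Module

Inner query: suppliers.id where country = 'India'.
Outer: keep shipments rows whose supplier_id is in that set.
Inner query → {1}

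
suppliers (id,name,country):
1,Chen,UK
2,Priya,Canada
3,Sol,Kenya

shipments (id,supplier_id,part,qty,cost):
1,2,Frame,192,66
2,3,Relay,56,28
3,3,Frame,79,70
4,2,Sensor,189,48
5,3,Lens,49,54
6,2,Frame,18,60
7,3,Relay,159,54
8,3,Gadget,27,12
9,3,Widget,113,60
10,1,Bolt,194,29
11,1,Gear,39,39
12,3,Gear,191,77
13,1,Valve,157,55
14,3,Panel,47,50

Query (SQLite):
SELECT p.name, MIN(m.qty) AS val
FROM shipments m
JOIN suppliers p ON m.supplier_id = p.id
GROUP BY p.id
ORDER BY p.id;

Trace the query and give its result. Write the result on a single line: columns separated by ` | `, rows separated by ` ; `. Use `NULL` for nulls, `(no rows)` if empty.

Join each shipments row to its suppliers via supplier_id.
Group joined rows by suppliers.id; compute MIN(m.qty) per group.
  1: ids {10, 11, 13} → MIN(m.qty)=39
  2: ids {1, 4, 6} → MIN(m.qty)=18
  3: ids {2, 3, 5, 7, 8, 9, 12, 14} → MIN(m.qty)=27

Chen | 39 ; Priya | 18 ; Sol | 27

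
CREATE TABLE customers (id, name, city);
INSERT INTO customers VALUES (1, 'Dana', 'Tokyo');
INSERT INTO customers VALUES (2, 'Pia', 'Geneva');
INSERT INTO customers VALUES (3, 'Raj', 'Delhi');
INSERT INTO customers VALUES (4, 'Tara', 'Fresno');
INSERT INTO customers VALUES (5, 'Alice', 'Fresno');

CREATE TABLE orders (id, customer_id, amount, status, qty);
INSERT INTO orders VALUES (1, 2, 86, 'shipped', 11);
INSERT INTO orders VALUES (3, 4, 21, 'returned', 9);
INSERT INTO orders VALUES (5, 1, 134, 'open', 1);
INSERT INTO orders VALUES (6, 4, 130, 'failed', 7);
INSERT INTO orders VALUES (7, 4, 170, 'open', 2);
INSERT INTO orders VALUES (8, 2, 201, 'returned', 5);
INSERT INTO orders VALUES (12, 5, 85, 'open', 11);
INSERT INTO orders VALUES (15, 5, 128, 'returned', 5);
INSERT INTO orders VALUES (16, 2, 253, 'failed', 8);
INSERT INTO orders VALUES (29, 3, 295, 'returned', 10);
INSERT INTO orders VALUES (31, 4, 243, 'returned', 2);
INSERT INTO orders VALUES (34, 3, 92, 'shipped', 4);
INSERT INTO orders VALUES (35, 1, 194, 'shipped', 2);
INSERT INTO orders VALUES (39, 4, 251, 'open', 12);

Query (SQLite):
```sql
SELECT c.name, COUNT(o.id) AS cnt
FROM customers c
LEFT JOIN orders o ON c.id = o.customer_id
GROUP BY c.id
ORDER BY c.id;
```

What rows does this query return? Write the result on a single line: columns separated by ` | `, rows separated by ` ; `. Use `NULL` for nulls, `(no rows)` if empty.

Dana | 2 ; Pia | 3 ; Raj | 2 ; Tara | 5 ; Alice | 2

LEFT JOIN keeps every customers row; unmatched ones get NULL for orders columns.
Group by customers.id and compute COUNT(o.id). COUNT(col) of an all-NULL group is 0.
  1: ids {5, 35} → COUNT(o.id)=2
  2: ids {1, 8, 16} → COUNT(o.id)=3
  3: ids {29, 34} → COUNT(o.id)=2
  4: ids {3, 6, 7, 31, 39} → COUNT(o.id)=5
  5: ids {12, 15} → COUNT(o.id)=2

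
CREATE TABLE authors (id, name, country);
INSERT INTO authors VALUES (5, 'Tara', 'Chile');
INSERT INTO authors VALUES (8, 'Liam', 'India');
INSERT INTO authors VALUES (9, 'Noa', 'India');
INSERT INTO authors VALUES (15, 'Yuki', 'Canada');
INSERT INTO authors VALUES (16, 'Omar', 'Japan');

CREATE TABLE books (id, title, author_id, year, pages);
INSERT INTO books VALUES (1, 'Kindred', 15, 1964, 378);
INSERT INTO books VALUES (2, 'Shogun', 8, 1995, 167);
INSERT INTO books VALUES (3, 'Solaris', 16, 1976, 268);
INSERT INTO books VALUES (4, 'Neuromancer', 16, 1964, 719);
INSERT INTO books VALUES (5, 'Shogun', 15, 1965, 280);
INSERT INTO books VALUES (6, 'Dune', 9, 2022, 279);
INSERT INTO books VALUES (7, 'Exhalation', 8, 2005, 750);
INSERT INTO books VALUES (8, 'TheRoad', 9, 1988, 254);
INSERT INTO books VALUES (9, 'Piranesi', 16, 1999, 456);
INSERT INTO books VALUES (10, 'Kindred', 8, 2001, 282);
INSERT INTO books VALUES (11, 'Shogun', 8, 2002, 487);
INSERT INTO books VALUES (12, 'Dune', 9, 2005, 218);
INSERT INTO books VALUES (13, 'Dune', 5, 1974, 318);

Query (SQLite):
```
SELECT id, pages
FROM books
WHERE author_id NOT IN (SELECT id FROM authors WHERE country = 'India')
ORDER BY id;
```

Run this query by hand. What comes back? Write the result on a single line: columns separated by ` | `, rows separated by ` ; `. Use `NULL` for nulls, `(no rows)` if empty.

Inner query: authors.id where country = 'India'.
Outer: keep books rows whose author_id is not in that set.
Inner query → {8, 9}

1 | 378 ; 3 | 268 ; 4 | 719 ; 5 | 280 ; 9 | 456 ; 13 | 318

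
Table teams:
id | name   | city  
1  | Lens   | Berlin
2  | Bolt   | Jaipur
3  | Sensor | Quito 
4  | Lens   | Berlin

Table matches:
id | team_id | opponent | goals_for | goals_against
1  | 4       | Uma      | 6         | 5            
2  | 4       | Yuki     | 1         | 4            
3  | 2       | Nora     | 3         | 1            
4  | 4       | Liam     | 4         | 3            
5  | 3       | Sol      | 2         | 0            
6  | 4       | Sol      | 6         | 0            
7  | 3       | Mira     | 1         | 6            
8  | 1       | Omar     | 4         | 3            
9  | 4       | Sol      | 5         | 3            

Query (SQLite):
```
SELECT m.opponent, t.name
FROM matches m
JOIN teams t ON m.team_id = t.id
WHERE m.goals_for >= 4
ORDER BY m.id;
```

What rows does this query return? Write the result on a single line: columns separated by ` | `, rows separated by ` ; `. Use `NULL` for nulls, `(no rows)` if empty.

Uma | Lens ; Liam | Lens ; Sol | Lens ; Omar | Lens ; Sol | Lens

Each matches row matches the teams row where team_id = teams.id.
Then keep rows with m.goals_for >= 4.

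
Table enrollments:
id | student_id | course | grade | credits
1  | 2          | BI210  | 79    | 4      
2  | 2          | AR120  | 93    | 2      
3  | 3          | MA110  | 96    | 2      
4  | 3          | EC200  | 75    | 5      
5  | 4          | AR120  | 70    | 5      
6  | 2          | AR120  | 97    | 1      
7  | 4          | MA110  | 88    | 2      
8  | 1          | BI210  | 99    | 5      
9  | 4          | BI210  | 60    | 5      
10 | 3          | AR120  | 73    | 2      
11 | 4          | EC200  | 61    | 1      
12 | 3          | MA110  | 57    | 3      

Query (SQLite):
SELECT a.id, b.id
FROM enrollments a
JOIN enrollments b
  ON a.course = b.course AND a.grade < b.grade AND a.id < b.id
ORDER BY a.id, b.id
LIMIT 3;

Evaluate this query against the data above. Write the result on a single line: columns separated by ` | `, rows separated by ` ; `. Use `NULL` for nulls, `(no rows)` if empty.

Pairs (a,b) with same course, a.grade < b.grade, a.id < b.id.
course groups: AR120:{2,5,6,10} BI210:{1,8,9} EC200:{4,11} MA110:{3,7,12}
Ordered by (a.id, b.id); first 3.

1 | 8 ; 2 | 6 ; 5 | 6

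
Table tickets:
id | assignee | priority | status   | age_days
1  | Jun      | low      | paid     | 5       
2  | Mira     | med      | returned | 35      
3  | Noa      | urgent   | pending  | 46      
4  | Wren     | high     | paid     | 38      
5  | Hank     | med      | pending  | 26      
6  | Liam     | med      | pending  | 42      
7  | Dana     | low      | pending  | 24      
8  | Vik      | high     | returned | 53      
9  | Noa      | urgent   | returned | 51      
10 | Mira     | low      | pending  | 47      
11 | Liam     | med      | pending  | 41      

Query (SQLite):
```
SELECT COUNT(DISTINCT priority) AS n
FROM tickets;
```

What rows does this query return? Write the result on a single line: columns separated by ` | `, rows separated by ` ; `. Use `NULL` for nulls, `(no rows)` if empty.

Count distinct non-NULL priority values.

4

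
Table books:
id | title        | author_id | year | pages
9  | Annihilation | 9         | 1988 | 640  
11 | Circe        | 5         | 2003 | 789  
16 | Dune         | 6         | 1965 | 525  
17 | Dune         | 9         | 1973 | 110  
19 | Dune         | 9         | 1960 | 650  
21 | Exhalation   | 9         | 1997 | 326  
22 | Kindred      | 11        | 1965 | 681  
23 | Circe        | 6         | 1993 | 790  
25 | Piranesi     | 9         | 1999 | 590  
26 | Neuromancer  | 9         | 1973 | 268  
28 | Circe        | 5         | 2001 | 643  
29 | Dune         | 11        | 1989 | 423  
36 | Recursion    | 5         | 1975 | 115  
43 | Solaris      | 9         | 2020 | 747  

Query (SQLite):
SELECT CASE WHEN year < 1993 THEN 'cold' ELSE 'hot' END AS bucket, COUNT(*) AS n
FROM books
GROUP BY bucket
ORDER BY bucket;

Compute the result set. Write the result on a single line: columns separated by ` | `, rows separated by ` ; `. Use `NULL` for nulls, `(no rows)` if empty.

cold | 8 ; hot | 6

Bucket rows by year < 1993 → 'cold' else 'hot'; count each bucket.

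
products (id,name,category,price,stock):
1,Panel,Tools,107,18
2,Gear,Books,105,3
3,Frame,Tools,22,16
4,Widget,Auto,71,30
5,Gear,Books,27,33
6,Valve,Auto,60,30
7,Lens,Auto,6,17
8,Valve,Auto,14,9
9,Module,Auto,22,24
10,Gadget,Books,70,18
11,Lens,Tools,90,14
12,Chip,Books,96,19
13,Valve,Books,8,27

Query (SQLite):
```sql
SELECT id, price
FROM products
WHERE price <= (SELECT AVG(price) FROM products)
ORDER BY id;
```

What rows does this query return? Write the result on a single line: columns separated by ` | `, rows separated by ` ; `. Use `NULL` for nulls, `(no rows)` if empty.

3 | 22 ; 5 | 27 ; 7 | 6 ; 8 | 14 ; 9 | 22 ; 13 | 8

Scalar subquery: AVG(price) over all products rows = 53.692308 (≈; comparison uses full precision).
Keep rows where price <= that value.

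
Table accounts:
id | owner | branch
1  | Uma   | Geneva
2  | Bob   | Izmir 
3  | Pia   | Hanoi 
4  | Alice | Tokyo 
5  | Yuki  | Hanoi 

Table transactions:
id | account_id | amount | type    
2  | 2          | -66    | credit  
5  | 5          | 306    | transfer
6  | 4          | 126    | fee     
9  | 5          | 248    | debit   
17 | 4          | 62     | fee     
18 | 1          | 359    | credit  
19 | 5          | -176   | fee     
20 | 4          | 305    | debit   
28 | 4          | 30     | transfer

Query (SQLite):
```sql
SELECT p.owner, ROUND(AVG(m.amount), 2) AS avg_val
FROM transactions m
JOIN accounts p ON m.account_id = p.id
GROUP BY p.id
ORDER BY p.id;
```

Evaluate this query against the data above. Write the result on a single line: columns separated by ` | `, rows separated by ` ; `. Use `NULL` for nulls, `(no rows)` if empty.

Uma | 359 ; Bob | -66 ; Alice | 130.75 ; Yuki | 126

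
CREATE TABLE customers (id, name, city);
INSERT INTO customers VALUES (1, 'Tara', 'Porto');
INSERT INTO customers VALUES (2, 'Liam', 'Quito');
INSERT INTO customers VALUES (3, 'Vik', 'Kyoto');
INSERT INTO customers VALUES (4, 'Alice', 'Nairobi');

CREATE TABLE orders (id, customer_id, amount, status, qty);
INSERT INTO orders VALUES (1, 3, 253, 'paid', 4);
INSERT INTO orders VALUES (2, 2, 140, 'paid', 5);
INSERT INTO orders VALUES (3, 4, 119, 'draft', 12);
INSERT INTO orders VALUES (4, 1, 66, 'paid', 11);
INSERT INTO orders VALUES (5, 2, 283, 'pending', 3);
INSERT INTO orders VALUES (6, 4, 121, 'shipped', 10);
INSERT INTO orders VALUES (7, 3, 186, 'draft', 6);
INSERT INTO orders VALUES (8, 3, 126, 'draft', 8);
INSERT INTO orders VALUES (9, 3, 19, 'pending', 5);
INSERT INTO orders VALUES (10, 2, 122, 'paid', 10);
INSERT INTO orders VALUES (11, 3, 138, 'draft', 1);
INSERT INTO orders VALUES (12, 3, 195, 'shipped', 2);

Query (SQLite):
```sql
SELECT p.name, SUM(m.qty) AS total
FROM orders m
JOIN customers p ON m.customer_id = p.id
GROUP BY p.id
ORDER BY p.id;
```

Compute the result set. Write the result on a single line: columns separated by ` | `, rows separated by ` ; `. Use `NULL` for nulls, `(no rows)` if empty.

Join each orders row to its customers via customer_id.
Group joined rows by customers.id; compute SUM(m.qty) per group.
  1: ids {4} → SUM(m.qty)=11
  2: ids {2, 5, 10} → SUM(m.qty)=18
  3: ids {1, 7, 8, 9, 11, 12} → SUM(m.qty)=26
  4: ids {3, 6} → SUM(m.qty)=22

Tara | 11 ; Liam | 18 ; Vik | 26 ; Alice | 22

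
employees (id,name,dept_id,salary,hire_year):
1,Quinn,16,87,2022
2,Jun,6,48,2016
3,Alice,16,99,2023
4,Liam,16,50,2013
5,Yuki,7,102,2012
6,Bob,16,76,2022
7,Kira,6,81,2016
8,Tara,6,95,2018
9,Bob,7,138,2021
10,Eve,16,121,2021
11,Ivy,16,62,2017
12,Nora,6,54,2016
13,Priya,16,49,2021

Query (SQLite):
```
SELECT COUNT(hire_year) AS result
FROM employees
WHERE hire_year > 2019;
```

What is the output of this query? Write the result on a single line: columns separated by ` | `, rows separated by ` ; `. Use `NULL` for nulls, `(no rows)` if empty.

Rows where hire_year > 2019 → hire_year values: [2022, 2023, 2022, 2021, 2021, 2021].
COUNT(hire_year) counts non-NULL values → 6.

6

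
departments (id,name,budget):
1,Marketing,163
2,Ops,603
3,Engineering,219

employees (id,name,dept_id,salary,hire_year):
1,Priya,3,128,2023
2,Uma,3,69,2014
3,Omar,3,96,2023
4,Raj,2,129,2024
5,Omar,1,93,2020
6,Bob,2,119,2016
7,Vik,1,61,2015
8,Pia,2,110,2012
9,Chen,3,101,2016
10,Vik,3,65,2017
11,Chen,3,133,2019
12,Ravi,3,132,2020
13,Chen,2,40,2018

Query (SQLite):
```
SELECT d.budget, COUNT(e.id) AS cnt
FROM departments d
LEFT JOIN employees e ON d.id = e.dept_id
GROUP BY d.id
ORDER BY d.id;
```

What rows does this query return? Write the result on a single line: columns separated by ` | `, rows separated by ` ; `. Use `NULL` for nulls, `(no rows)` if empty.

LEFT JOIN keeps every departments row; unmatched ones get NULL for employees columns.
Group by departments.id and compute COUNT(e.id). COUNT(col) of an all-NULL group is 0.
  1: ids {5, 7} → COUNT(e.id)=2
  2: ids {4, 6, 8, 13} → COUNT(e.id)=4
  3: ids {1, 2, 3, 9, 10, 11, 12} → COUNT(e.id)=7

163 | 2 ; 603 | 4 ; 219 | 7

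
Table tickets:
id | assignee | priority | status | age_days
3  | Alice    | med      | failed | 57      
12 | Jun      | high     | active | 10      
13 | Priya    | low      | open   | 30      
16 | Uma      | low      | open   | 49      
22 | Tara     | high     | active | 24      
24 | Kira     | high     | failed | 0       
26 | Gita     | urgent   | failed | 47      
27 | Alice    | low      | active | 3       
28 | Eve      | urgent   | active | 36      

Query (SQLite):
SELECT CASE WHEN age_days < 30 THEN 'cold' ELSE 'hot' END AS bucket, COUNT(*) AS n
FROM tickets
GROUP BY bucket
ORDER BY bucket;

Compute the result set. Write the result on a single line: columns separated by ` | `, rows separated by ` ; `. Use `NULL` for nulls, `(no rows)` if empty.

cold | 4 ; hot | 5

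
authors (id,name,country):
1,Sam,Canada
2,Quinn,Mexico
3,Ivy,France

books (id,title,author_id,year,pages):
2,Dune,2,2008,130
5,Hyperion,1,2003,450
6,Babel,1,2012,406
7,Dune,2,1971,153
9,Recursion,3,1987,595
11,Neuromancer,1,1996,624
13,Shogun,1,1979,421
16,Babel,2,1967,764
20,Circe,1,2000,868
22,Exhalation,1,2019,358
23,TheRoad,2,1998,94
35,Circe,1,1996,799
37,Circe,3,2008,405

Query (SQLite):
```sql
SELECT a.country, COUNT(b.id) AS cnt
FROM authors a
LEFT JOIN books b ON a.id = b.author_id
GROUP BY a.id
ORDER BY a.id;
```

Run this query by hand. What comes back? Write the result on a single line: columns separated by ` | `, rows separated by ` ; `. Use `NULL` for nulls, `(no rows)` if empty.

Canada | 7 ; Mexico | 4 ; France | 2

LEFT JOIN keeps every authors row; unmatched ones get NULL for books columns.
Group by authors.id and compute COUNT(b.id). COUNT(col) of an all-NULL group is 0.
  1: ids {5, 6, 11, 13, 20, 22, 35} → COUNT(b.id)=7
  2: ids {2, 7, 16, 23} → COUNT(b.id)=4
  3: ids {9, 37} → COUNT(b.id)=2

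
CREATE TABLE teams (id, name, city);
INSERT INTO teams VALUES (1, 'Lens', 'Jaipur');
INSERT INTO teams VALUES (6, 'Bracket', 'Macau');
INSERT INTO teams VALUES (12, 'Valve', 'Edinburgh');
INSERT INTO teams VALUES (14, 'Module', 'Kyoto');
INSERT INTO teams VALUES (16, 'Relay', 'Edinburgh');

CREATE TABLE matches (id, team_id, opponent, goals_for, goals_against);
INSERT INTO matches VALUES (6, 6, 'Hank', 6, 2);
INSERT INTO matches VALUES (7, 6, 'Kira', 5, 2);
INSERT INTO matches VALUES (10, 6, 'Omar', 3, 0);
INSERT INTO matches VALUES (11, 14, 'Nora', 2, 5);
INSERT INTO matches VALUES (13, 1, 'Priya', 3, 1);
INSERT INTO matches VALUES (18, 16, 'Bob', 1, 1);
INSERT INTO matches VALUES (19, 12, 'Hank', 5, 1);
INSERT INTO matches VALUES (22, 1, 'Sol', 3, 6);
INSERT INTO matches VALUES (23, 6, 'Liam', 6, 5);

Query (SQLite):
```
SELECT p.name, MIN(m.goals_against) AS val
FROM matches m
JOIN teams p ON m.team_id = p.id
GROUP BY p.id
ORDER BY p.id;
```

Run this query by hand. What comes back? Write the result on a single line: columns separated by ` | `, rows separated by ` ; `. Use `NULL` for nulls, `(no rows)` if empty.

Join each matches row to its teams via team_id.
Group joined rows by teams.id; compute MIN(m.goals_against) per group.
  1: ids {13, 22} → MIN(m.goals_against)=1
  6: ids {6, 7, 10, 23} → MIN(m.goals_against)=0
  12: ids {19} → MIN(m.goals_against)=1
  14: ids {11} → MIN(m.goals_against)=5
  16: ids {18} → MIN(m.goals_against)=1

Lens | 1 ; Bracket | 0 ; Valve | 1 ; Module | 5 ; Relay | 1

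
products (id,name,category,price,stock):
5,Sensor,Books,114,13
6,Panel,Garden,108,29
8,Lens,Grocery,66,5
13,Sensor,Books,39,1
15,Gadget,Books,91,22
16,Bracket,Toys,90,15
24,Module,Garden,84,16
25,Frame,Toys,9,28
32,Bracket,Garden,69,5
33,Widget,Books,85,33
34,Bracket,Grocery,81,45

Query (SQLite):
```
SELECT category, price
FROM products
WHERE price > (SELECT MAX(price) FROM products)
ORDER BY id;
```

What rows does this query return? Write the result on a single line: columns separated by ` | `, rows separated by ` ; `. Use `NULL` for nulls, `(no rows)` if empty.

Scalar subquery: MAX(price) over all products rows = 114.
Keep rows where price > that value.

(no rows)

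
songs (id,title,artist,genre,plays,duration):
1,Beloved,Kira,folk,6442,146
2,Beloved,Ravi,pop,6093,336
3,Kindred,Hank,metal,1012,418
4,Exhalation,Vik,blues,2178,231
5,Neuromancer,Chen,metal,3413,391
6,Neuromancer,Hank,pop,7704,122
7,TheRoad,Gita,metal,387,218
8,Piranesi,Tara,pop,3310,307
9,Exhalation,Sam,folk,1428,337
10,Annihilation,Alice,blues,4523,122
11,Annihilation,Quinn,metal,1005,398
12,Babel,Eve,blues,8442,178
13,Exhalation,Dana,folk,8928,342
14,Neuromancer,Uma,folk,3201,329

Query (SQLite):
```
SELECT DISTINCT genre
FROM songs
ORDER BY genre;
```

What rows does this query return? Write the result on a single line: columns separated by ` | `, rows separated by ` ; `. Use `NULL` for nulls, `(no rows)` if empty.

Collect distinct genre values from songs.

blues ; folk ; metal ; pop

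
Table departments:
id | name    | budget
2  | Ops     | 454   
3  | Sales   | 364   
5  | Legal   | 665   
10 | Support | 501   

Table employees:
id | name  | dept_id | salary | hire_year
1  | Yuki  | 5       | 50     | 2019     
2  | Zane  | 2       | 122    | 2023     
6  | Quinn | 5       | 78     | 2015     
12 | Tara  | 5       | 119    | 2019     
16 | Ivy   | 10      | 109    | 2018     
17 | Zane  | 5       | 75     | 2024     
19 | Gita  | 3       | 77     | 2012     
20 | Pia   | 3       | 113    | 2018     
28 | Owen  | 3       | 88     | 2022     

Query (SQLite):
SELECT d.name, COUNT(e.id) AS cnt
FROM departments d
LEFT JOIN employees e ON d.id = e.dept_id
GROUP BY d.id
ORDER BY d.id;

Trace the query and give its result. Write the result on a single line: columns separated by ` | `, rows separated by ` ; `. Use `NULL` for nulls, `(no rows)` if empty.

LEFT JOIN keeps every departments row; unmatched ones get NULL for employees columns.
Group by departments.id and compute COUNT(e.id). COUNT(col) of an all-NULL group is 0.
  2: ids {2} → COUNT(e.id)=1
  3: ids {19, 20, 28} → COUNT(e.id)=3
  5: ids {1, 6, 12, 17} → COUNT(e.id)=4
  10: ids {16} → COUNT(e.id)=1

Ops | 1 ; Sales | 3 ; Legal | 4 ; Support | 1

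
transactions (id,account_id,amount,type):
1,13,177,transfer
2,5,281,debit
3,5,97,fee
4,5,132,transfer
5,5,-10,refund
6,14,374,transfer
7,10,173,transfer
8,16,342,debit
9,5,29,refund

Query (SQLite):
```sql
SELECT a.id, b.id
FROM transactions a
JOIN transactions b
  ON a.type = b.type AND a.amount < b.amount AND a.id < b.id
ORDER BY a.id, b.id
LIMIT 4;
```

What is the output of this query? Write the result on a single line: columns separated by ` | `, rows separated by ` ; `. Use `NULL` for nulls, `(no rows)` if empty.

Pairs (a,b) with same type, a.amount < b.amount, a.id < b.id.
type groups: debit:{2,8} fee:{3} refund:{5,9} transfer:{1,4,6,7}
Ordered by (a.id, b.id); first 4.

1 | 6 ; 2 | 8 ; 4 | 6 ; 4 | 7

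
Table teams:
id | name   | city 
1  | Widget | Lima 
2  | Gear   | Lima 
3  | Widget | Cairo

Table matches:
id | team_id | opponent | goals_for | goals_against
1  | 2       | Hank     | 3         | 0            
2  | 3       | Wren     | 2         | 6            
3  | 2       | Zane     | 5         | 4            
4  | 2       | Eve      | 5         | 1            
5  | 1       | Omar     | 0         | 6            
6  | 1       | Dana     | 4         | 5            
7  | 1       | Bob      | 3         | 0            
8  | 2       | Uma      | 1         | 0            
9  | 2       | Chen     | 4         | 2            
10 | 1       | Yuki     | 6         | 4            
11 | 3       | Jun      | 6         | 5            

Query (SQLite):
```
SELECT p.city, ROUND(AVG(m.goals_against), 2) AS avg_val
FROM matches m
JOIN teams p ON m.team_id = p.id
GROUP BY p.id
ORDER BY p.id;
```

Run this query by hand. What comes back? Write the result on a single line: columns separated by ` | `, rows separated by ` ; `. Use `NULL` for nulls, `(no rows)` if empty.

Join each matches row to its teams via team_id.
Group joined rows by teams.id; compute ROUND(AVG(m.goals_against), 2) per group.
  1: ids {5, 6, 7, 10} → ROUND(AVG(m.goals_against), 2)=3.75
  2: ids {1, 3, 4, 8, 9} → ROUND(AVG(m.goals_against), 2)=1.4
  3: ids {2, 11} → ROUND(AVG(m.goals_against), 2)=5.5

Lima | 3.75 ; Lima | 1.4 ; Cairo | 5.5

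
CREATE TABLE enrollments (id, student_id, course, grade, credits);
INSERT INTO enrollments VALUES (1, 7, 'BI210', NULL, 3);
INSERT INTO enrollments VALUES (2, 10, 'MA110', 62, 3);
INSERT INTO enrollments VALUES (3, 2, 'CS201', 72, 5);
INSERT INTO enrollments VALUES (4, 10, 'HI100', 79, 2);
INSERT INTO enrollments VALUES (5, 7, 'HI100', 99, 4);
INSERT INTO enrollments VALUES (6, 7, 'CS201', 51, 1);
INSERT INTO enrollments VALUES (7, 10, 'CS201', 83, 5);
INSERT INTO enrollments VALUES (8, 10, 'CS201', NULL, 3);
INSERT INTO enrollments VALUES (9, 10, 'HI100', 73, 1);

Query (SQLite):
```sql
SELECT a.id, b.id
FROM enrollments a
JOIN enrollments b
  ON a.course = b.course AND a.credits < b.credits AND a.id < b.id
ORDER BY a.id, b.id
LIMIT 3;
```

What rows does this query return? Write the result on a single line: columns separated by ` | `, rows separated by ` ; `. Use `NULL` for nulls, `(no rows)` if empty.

Pairs (a,b) with same course, a.credits < b.credits, a.id < b.id.
course groups: BI210:{1} CS201:{3,6,7,8} HI100:{4,5,9} MA110:{2}
Ordered by (a.id, b.id); first 3.

4 | 5 ; 6 | 7 ; 6 | 8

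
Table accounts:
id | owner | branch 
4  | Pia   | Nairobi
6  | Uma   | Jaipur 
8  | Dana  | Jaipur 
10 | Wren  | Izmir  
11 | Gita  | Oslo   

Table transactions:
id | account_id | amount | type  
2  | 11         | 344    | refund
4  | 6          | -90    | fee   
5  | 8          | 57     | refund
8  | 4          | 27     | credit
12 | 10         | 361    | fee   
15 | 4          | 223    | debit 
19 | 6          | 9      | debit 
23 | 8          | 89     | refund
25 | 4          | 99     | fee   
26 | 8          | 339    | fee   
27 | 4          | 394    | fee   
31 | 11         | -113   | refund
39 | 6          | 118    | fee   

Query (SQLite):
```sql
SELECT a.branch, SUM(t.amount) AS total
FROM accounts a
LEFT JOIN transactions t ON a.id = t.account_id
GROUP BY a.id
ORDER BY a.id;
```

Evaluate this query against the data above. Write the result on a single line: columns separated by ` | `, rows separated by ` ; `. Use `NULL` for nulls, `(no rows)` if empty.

LEFT JOIN keeps every accounts row; unmatched ones get NULL for transactions columns.
Group by accounts.id and compute SUM(t.amount). SUM over an all-NULL group is NULL.
  4: ids {8, 15, 25, 27} → SUM(t.amount)=743
  6: ids {4, 19, 39} → SUM(t.amount)=37
  8: ids {5, 23, 26} → SUM(t.amount)=485
  10: ids {12} → SUM(t.amount)=361
  11: ids {2, 31} → SUM(t.amount)=231

Nairobi | 743 ; Jaipur | 37 ; Jaipur | 485 ; Izmir | 361 ; Oslo | 231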